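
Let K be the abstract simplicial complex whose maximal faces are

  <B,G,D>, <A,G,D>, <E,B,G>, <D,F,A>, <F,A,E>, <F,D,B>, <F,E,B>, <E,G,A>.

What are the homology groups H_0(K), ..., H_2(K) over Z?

H_0 = Z,  H_1 = 0,  H_2 = Z.

We work with the vertex ordering A < B < D < E < F < G. The simplices of K, each written with vertices in increasing order, are:

  0-simplices (6): A, B, D, E, F, G
  1-simplices (12): AD, AE, AF, AG, BD, BE, BF, BG, DF, DG, EF, EG
  2-simplices (8): ADF, ADG, AEF, AEG, BDF, BDG, BEF, BEG

Hence C_0 ≅ Z^6, C_1 ≅ Z^12, C_2 ≅ Z^8.

The boundary map ∂_1: C_1 → C_0 is given by ∂[p,q] = [q] − [p].
The resulting 6×12 matrix has rank 5, and its Smith normal form has invariant factors (1,1,1,1,1).

Boundary ∂_2: C_2 → C_1 acts by ∂[p,q,r] = [q,r] − [p,r] + [p,q]. For instance
  ∂AEG = EG − AG + AE,
  ∂ADF = DF − AF + AD.
The resulting 12×8 matrix has rank 7, and its Smith normal form has invariant factors (1,1,1,1,1,1,1).

From H_k ≅ ker(∂_k) / im(∂_{k+1}) we obtain:

  H_0: rank C_0 − rank ∂_1 = 6 − 5 = 1, and the invariant factors of ∂_1 are all 1, so H_0 = Z.
  H_1: rank ker ∂_1 − rank ∂_2 = (12 − 5) − 7 = 0, and the invariant factors of ∂_2 are all 1, so H_1 = 0.
  H_2: rank ker ∂_2 − rank ∂_3 = (8 − 7) − 0 = 1, and there is no ∂_3, so H_2 = Z.

As a check, the Euler characteristic is 6 − 12 + 8 = 2, which agrees with 1 − 0 + 1 = 2.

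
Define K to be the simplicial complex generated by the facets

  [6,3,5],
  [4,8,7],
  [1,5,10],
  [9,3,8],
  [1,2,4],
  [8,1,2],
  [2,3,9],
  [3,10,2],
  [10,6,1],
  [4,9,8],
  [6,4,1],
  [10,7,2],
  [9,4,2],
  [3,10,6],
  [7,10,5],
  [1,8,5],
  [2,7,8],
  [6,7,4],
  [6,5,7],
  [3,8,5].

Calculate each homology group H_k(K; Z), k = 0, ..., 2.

H_0 = Z,  H_1 = Z ⊕ Z/2Z,  H_2 = 0.

We work with the vertex ordering 1 < 2 < 3 < 4 < 5 < 6 < 7 < 8 < 9 < 10. The simplices of K, each written with vertices in increasing order, are:

  0-simplices (10): [1], [2], [3], [4], [5], [6], [7], [8], [9], [10]
  1-simplices (30): (30 of them)
  2-simplices (20): (20 of them)

Hence C_0 ≅ Z^10, C_1 ≅ Z^30, C_2 ≅ Z^20.

The boundary map ∂_1: C_1 → C_0 is given by ∂[p,q] = [q] − [p].
This gives a 10×30 integer matrix of rank 9; reducing to Smith normal form yields diagonal entries (1,1,1,1,1,1,1,1,1).

Boundary ∂_2: C_2 → C_1 acts by ∂[p,q,r] = [q,r] − [p,r] + [p,q]. For instance
  ∂[4,8,9] = [8,9] − [4,9] + [4,8],
  ∂[4,6,7] = [6,7] − [4,7] + [4,6].
The 30×20 boundary matrix has rank 20 and Smith normal form diag(1,1,1,1,1,1,1,1,1,1,1,1,1,1,1,1,1,1,1,2).

Reading off H_k = ker ∂_k / im ∂_{k+1}:

  H_0: rank C_0 − rank ∂_1 = 10 − 9 = 1, and the invariant factors of ∂_1 are all 1, so H_0 = Z.
  H_1: rank ker ∂_1 − rank ∂_2 = (30 − 9) − 20 = 1, and ∂_2 has invariant factor 2 > 1, so H_1 = Z ⊕ Z/2Z.
  H_2: rank ker ∂_2 − rank ∂_3 = (20 − 20) − 0 = 0, and there is no ∂_3, so H_2 = 0.

As a check, the Euler characteristic is 10 − 30 + 20 = 0, which agrees with 1 − 1 + 0 = 0.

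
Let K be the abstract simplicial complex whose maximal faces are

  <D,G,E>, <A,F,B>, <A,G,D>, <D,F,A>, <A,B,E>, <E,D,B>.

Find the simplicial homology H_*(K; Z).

H_0 = Z,  H_1 = Z,  H_2 = 0.

K has 6 vertices, 12 edges, 6 triangles.
rank ∂_0 = 0, rank ∂_1 = 5 ⇒ b_0 = 6 − 0 − 5 = 1; all invariant factors of ∂_1 are 1 so no torsion. So H_0 ≅ Z.
rank ∂_1 = 5, rank ∂_2 = 6 ⇒ b_1 = 12 − 5 − 6 = 1; all invariant factors of ∂_2 are 1 so no torsion. So H_1 ≅ Z.
rank ∂_2 = 6, rank ∂_3 = 0 ⇒ b_2 = 6 − 6 − 0 = 0. So H_2 ≅ 0.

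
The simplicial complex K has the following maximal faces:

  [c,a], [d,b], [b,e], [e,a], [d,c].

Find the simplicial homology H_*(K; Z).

H_0 = Z,  H_1 = Z.

Take the total order a < b < c < d < e on the vertex set. Then K (dimension 1) consists of the simplices:

  0-simplices (5): a, b, c, d, e
  1-simplices (5): ac, ae, bd, be, cd

Hence C_0 ≅ Z^5, C_1 ≅ Z^5.

∂_1: C_1 → C_0 sends each edge [p,q] (with p < q) to q − p.
As a 5×5 matrix over Z this has rank 4, with invariant factors (1,1,1,1).

Reading off H_k = ker ∂_k / im ∂_{k+1}:

  H_0: rank C_0 − rank ∂_1 = 5 − 4 = 1, and the invariant factors of ∂_1 are all 1, so H_0 = Z.
  H_1: rank ker ∂_1 − rank ∂_2 = (5 − 4) − 0 = 1, and there is no ∂_2, so H_1 = Z.

(K is a triangulation of the circle S^1.)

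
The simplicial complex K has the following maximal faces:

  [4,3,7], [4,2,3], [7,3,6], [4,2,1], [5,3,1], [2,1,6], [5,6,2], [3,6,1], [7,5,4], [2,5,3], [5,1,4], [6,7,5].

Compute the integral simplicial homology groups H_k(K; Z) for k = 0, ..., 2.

H_0 ≅ Z,  H_1 ≅ Z/2,  H_2 = 0.

Take the total order 1 < 2 < 3 < 4 < 5 < 6 < 7 on the vertex set. Then K (dimension 2) consists of the simplices:

  0-simplices (7): [1], [2], [3], [4], [5], [6], [7]
  1-simplices (18): [1,2], [1,3], [1,4], [1,5], [1,6], [2,3], [2,4], [2,5], [2,6], [3,4], [3,5], [3,6], [3,7], [4,5], [4,7], [5,6], [5,7], [6,7]
  2-simplices (12): [1,2,4], [1,2,6], [1,3,5], [1,3,6], [1,4,5], [2,3,4], [2,3,5], [2,5,6], [3,4,7], [3,6,7], [4,5,7], [5,6,7]

giving chain groups C_0 ≅ Z^7, C_1 ≅ Z^18, C_2 ≅ Z^12.

∂_1: C_1 → C_0 is given by ∂[p,q] = [q] − [p].
The 7×18 boundary matrix has rank 6 and Smith normal form diag(1,1,1,1,1,1).

Boundary ∂_2: C_2 → C_1 acts by ∂[p,q,r] = [q,r] − [p,r] + [p,q]. For instance
  ∂[5,6,7] = [6,7] − [5,7] + [5,6],
  ∂[2,3,5] = [3,5] − [2,5] + [2,3].
The 18×12 boundary matrix has rank 12 and Smith normal form diag(1,1,1,1,1,1,1,1,1,1,1,2).

Computing H_k = (kernel of ∂_k) / (image of ∂_{k+1}):

  H_0: rank C_0 − rank ∂_1 = 7 − 6 = 1, and the invariant factors of ∂_1 are all 1, so H_0 = Z.
  H_1: rank ker ∂_1 − rank ∂_2 = (18 − 6) − 12 = 0, and ∂_2 has invariant factor 2 > 1, so H_1 = Z/2.
  H_2: rank ker ∂_2 − rank ∂_3 = (12 − 12) − 0 = 0, and there is no ∂_3, so H_2 = 0.

(K is a triangulation of the real projective plane RP^2.)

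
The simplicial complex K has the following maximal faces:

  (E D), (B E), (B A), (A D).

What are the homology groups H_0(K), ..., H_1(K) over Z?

H_0 ≅ Z,  H_1 ≅ Z.

Take the total order A < B < D < E on the vertex set. Then K (dimension 1) consists of the simplices:

  0-simplices (4): A, B, D, E
  1-simplices (4): AB, AD, BE, DE

so the chain groups are C_0 ≅ Z^4, C_1 ≅ Z^4.

∂_1: C_1 → C_0 maps an edge to its endpoints' difference, ∂[p,q] = q − p. For instance
  ∂AD = D − A.
This gives a 4×4 integer matrix of rank 3; reducing to Smith normal form yields diagonal entries (1,1,1).

Now H_k = ker ∂_k / im ∂_{k+1}, so:

  H_0: rank C_0 − rank ∂_1 = 4 − 3 = 1, and the invariant factors of ∂_1 are all 1, so H_0 = Z.
  H_1: rank ker ∂_1 − rank ∂_2 = (4 − 3) − 0 = 1, and there is no ∂_2, so H_1 = Z.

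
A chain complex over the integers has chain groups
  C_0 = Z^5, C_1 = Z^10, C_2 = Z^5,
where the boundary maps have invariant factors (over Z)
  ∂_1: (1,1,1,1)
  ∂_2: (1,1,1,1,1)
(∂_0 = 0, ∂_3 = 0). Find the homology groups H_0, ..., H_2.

H_0 ≅ Z,  H_1 ≅ Z,  H_2 = 0.

H_0: b_0 = 5 − 0 − 4 = 1; torsion from ∂_1 factors > 1: none. So H_0 ≅ Z.
H_1: b_1 = 10 − 4 − 5 = 1; torsion from ∂_2 factors > 1: none. So H_1 ≅ Z.
H_2: b_2 = 5 − 5 − 0 = 0; torsion from ∂_3 factors > 1: none. So H_2 ≅ 0.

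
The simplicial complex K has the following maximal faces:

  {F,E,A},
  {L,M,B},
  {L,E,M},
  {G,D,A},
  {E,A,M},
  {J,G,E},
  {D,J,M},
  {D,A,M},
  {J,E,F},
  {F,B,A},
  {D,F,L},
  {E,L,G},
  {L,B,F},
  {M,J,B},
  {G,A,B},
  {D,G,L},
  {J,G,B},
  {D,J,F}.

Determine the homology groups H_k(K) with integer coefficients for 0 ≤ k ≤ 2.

H_0 = Z,  H_1 = Z^2,  H_2 = Z.

We work with the vertex ordering A < B < D < E < F < G < J < L < M. The simplices of K, each written with vertices in increasing order, are:

  0-simplices (9): A, B, D, E, F, G, J, L, M
  1-simplices (27): AB, AD, AE, AF, AG, AM, BF, BG, BJ, BL, BM, DF, DG, DJ, DL, DM, EF, EG, EJ, EL, EM, FJ, FL, GJ, GL, JM, LM
  2-simplices (18): ABF, ABG, ADG, ADM, AEF, AEM, BFL, BGJ, BJM, BLM, DFJ, DFL, DGL, DJM, EFJ, EGJ, EGL, ELM

Hence C_0 ≅ Z^9, C_1 ≅ Z^27, C_2 ≅ Z^18.

∂_1: C_1 → C_0 is given by ∂[p,q] = [q] − [p]. For instance
  ∂AF = F − A.
This gives a 9×27 integer matrix of rank 8; reducing to Smith normal form yields diagonal entries (1,1,1,1,1,1,1,1).

The boundary map ∂_2: C_2 → C_1 acts by ∂[p,q,r] = [q,r] − [p,r] + [p,q]. For instance
  ∂ELM = LM − EM + EL,
  ∂BJM = JM − BM + BJ.
This gives a 27×18 integer matrix of rank 17; reducing to Smith normal form yields diagonal entries (1,1,1,1,1,1,1,1,1,1,1,1,1,1,1,1,1).

Computing H_k = (kernel of ∂_k) / (image of ∂_{k+1}):

  H_0: rank C_0 − rank ∂_1 = 9 − 8 = 1, and the invariant factors of ∂_1 are all 1, so H_0 ≅ Z.
  H_1: rank ker ∂_1 − rank ∂_2 = (27 − 8) − 17 = 2, and the invariant factors of ∂_2 are all 1, so H_1 ≅ Z^2.
  H_2: rank ker ∂_2 − rank ∂_3 = (18 − 17) − 0 = 1, and there is no ∂_3, so H_2 ≅ Z.

(K is a triangulation of the torus T^2.)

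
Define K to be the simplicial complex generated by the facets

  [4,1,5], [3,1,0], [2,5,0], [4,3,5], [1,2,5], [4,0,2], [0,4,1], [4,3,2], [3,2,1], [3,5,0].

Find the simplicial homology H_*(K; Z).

We work with the vertex ordering 0 < 1 < 2 < 3 < 4 < 5. The simplices of K, each written with vertices in increasing order, are:

  0-simplices (6): [0], [1], [2], [3], [4], [5]
  1-simplices (15): [0,1], [0,2], [0,3], [0,4], [0,5], [1,2], [1,3], [1,4], [1,5], [2,3], [2,4], [2,5], [3,4], [3,5], [4,5]
  2-simplices (10): [0,1,3], [0,1,4], [0,2,4], [0,2,5], [0,3,5], [1,2,3], [1,2,5], [1,4,5], [2,3,4], [3,4,5]

Hence C_0 ≅ Z^6, C_1 ≅ Z^15, C_2 ≅ Z^10.

Boundary ∂_1: C_1 → C_0 maps an edge to its endpoints' difference, ∂[p,q] = q − p.
The 6×15 boundary matrix has rank 5 and Smith normal form diag(1,1,1,1,1).

The boundary map ∂_2: C_2 → C_1 acts by ∂[p,q,r] = [q,r] − [p,r] + [p,q]. For instance
  ∂[3,4,5] = [4,5] − [3,5] + [3,4],
  ∂[1,2,3] = [2,3] − [1,3] + [1,2].
This gives a 15×10 integer matrix of rank 10; reducing to Smith normal form yields diagonal entries (1,1,1,1,1,1,1,1,1,2).

Computing H_k = (kernel of ∂_k) / (image of ∂_{k+1}):

  H_0: rank C_0 − rank ∂_1 = 6 − 5 = 1, and the invariant factors of ∂_1 are all 1, so H_0 ≅ Z.
  H_1: rank ker ∂_1 − rank ∂_2 = (15 − 5) − 10 = 0, and ∂_2 has invariant factor 2 > 1, so H_1 ≅ Z/2.
  H_2: rank ker ∂_2 − rank ∂_3 = (10 − 10) − 0 = 0, and there is no ∂_3, so H_2 ≅ 0.

As a check, the Euler characteristic is 6 − 15 + 10 = 1, which agrees with 1 − 0 + 0 = 1.

H_0 ≅ Z,  H_1 ≅ Z/2,  H_2 = 0.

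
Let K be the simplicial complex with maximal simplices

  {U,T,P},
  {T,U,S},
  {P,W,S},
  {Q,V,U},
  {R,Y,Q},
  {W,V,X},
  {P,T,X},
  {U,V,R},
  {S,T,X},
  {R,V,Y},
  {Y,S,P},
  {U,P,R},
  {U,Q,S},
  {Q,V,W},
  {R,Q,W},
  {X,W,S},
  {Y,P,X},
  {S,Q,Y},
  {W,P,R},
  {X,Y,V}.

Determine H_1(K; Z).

H_1 = Z ⊕ Z/2.

Take the total order P < Q < R < S < T < U < V < W < X < Y on the vertex set. Then K (dimension 2) consists of the simplices:

  0-simplices (10): P, Q, R, S, T, U, V, W, X, Y
  1-simplices (30): PR, PS, PT, PU, PW, PX, PY, QR, QS, QU, QV, QW, QY, RU, RV, RW, RY, ST, SU, SW, SX, SY, TU, TX, UV, VW, VX, VY, WX, XY
  2-simplices (20): PRU, PRW, PSW, PSY, PTU, PTX, PXY, QRW, QRY, QSU, QSY, QUV, QVW, RUV, RVY, STU, STX, SWX, VWX, VXY

so the chain groups are C_0 ≅ Z^10, C_1 ≅ Z^30, C_2 ≅ Z^20.

∂_1: C_1 → C_0 sends each edge [p,q] (with p < q) to q − p.
The 10×30 boundary matrix has rank 9 and Smith normal form diag(1,1,1,1,1,1,1,1,1).

∂_2: C_2 → C_1 acts by ∂[p,q,r] = [q,r] − [p,r] + [p,q]. For instance
  ∂STU = TU − SU + ST,
  ∂PTX = TX − PX + PT.
As a 30×20 matrix over Z this has rank 20, with invariant factors (1,1,1,1,1,1,1,1,1,1,1,1,1,1,1,1,1,1,1,2).

Now H_k = ker ∂_k / im ∂_{k+1}, so:

  H_1: rank ker ∂_1 − rank ∂_2 = (30 − 9) − 20 = 1, and ∂_2 has invariant factor 2 > 1, so H_1 = Z ⊕ Z/2.

(K is a triangulation of the Klein bottle.)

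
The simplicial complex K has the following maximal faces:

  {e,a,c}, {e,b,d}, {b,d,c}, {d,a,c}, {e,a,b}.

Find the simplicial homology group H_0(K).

Fix the vertex order a < b < c < d < e and write every simplex with vertices in increasing order. Then dim K = 2 and the simplices of K are:

  0-simplices (5): a, b, c, d, e
  1-simplices (10): ab, ac, ad, ae, bc, bd, be, cd, ce, de
  2-simplices (5): abe, acd, ace, bcd, bde

giving chain groups C_0 ≅ Z^5, C_1 ≅ Z^10, C_2 ≅ Z^5.

Boundary ∂_1: C_1 → C_0 sends each edge [p,q] (with p < q) to q − p. For instance
  ∂ad = d − a.
The resulting 5×10 matrix has rank 4, and its Smith normal form has invariant factors (1,1,1,1).

∂_2: C_2 → C_1 sends each 2-simplex [p,q,r] to [q,r] − [p,r] + [p,q]. For instance
  ∂bcd = cd − bd + bc,
  ∂acd = cd − ad + ac.
The 10×5 boundary matrix has rank 5 and Smith normal form diag(1,1,1,1,1).

Now H_k = ker ∂_k / im ∂_{k+1}, so:

  H_0: rank C_0 − rank ∂_1 = 5 − 4 = 1, and the invariant factors of ∂_1 are all 1, so H_0 = Z.

H_0 = Z.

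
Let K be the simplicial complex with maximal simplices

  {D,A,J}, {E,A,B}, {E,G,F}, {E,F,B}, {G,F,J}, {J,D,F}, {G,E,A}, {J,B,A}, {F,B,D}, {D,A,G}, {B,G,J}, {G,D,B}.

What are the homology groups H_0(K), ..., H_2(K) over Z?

H_0 = Z,  H_1 = Z/2,  H_2 = 0.

We work with the vertex ordering A < B < D < E < F < G < J. The simplices of K, each written with vertices in increasing order, are:

  0-simplices (7): A, B, D, E, F, G, J
  1-simplices (18): AB, AD, AE, AG, AJ, BD, BE, BF, BG, BJ, DF, DG, DJ, EF, EG, FG, FJ, GJ
  2-simplices (12): ABE, ABJ, ADG, ADJ, AEG, BDF, BDG, BEF, BGJ, DFJ, EFG, FGJ

Hence C_0 ≅ Z^7, C_1 ≅ Z^18, C_2 ≅ Z^12.

The boundary map ∂_1: C_1 → C_0 maps an edge to its endpoints' difference, ∂[p,q] = q − p.
The resulting 7×18 matrix has rank 6, and its Smith normal form has invariant factors (1,1,1,1,1,1).

The boundary map ∂_2: C_2 → C_1 maps a triangle to the signed sum of its edges. For instance
  ∂FGJ = GJ − FJ + FG,
  ∂EFG = FG − EG + EF.
The resulting 18×12 matrix has rank 12, and its Smith normal form has invariant factors (1,1,1,1,1,1,1,1,1,1,1,2).

Now H_k = ker ∂_k / im ∂_{k+1}, so:

  H_0: rank C_0 − rank ∂_1 = 7 − 6 = 1, and the invariant factors of ∂_1 are all 1, so H_0 = Z.
  H_1: rank ker ∂_1 − rank ∂_2 = (18 − 6) − 12 = 0, and ∂_2 has invariant factor 2 > 1, so H_1 = Z/2.
  H_2: rank ker ∂_2 − rank ∂_3 = (12 − 12) − 0 = 0, and there is no ∂_3, so H_2 = 0.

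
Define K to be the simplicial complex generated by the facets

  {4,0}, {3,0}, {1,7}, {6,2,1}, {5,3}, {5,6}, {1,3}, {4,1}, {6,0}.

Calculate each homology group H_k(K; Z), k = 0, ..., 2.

H_0 ≅ Z,  H_1 ≅ Z^3,  H_2 = 0.

Fix the vertex order 0 < 1 < 2 < 3 < 4 < 5 < 6 < 7 and write every simplex with vertices in increasing order. Then dim K = 2 and the simplices of K are:

  0-simplices (8): [0], [1], [2], [3], [4], [5], [6], [7]
  1-simplices (11): [0,3], [0,4], [0,6], [1,2], [1,3], [1,4], [1,6], [1,7], [2,6], [3,5], [5,6]
  2-simplices (1): [1,2,6]

giving chain groups C_0 ≅ Z^8, C_1 ≅ Z^11, C_2 ≅ Z^1.

Boundary ∂_1: C_1 → C_0 is given by ∂[p,q] = [q] − [p]. For instance
  ∂[5,6] = [6] − [5].
This gives a 8×11 integer matrix of rank 7; reducing to Smith normal form yields diagonal entries (1,1,1,1,1,1,1).

Boundary ∂_2: C_2 → C_1 acts by ∂[p,q,r] = [q,r] − [p,r] + [p,q]. For instance
  ∂[1,2,6] = [2,6] − [1,6] + [1,2].
The 11×1 boundary matrix has rank 1 and Smith normal form diag(1).

Computing H_k = (kernel of ∂_k) / (image of ∂_{k+1}):

  H_0: rank C_0 − rank ∂_1 = 8 − 7 = 1, and the invariant factors of ∂_1 are all 1, so H_0 ≅ Z.
  H_1: rank ker ∂_1 − rank ∂_2 = (11 − 7) − 1 = 3, and the invariant factors of ∂_2 are all 1, so H_1 ≅ Z^3.
  H_2: rank ker ∂_2 − rank ∂_3 = (1 − 1) − 0 = 0, and there is no ∂_3, so H_2 ≅ 0.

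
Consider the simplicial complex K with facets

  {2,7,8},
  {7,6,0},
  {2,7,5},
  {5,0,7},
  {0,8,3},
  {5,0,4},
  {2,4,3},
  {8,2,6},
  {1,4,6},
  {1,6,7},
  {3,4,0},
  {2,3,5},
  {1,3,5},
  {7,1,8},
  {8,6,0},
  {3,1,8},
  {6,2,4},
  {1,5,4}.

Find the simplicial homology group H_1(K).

H_1 ≅ Z ⊕ Z/2.

K has 9 vertices, 27 edges, 18 triangles.
rank ∂_1 = 8, rank ∂_2 = 18 ⇒ b_1 = 27 − 8 − 18 = 1; ∂_2 has invariant factor(s) [2] giving torsion. So H_1 = Z ⊕ Z/2.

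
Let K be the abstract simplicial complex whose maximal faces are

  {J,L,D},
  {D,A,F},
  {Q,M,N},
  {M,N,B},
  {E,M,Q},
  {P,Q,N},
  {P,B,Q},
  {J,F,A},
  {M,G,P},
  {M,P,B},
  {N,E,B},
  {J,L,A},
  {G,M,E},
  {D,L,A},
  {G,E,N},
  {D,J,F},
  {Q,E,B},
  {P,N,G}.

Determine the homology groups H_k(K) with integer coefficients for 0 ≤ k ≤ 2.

H_0 ≅ Z^2,  H_1 ≅ Z/2,  H_2 ≅ Z.

K has 12 vertices, 27 edges, 18 triangles.
rank ∂_0 = 0, rank ∂_1 = 10 ⇒ b_0 = 12 − 0 − 10 = 2; all invariant factors of ∂_1 are 1 so no torsion. So H_0 ≅ Z^2.
rank ∂_1 = 10, rank ∂_2 = 17 ⇒ b_1 = 27 − 10 − 17 = 0; ∂_2 has invariant factor(s) [2] giving torsion. So H_1 ≅ Z/2.
rank ∂_2 = 17, rank ∂_3 = 0 ⇒ b_2 = 18 − 17 − 0 = 1. So H_2 ≅ Z.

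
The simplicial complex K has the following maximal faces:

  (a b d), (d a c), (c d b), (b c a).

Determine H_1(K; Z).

Order the vertices as a < b < c < d. Listing each simplex with vertices in this order, K has dimension 2 with simplices:

  0-simplices (4): a, b, c, d
  1-simplices (6): ab, ac, ad, bc, bd, cd
  2-simplices (4): abc, abd, acd, bcd

giving chain groups C_0 ≅ Z^4, C_1 ≅ Z^6, C_2 ≅ Z^4.

The boundary map ∂_1: C_1 → C_0 is given by ∂[p,q] = [q] − [p].
As a 4×6 matrix over Z this has rank 3, with invariant factors (1,1,1).

∂_2: C_2 → C_1 maps a triangle to the signed sum of its edges. For instance
  ∂abd = bd − ad + ab,
  ∂acd = cd − ad + ac.
The resulting 6×4 matrix has rank 3, and its Smith normal form has invariant factors (1,1,1).

Computing H_k = (kernel of ∂_k) / (image of ∂_{k+1}):

  H_1: rank ker ∂_1 − rank ∂_2 = (6 − 3) − 3 = 0, and the invariant factors of ∂_2 are all 1, so H_1 ≅ 0.

H_1 = 0.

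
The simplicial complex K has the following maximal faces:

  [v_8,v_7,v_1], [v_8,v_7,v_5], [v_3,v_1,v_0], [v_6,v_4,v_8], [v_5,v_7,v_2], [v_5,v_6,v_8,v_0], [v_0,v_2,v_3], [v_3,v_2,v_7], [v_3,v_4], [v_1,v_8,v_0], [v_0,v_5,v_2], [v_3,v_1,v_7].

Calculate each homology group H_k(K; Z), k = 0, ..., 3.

Fix the vertex order v_0 < v_1 < v_2 < v_3 < v_4 < v_5 < v_6 < v_7 < v_8 and write every simplex with vertices in increasing order. Then dim K = 3 and the simplices of K are:

  0-simplices (9): [v_0], [v_1], [v_2], [v_3], [v_4], [v_5], [v_6], [v_7], [v_8]
  1-simplices (21): (21 of them)
  2-simplices (14): (14 of them)
  3-simplices (1): [v_0,v_5,v_6,v_8]

Hence C_0 ≅ Z^9, C_1 ≅ Z^21, C_2 ≅ Z^14, C_3 ≅ Z^1.

The boundary map ∂_1: C_1 → C_0 is given by ∂[p,q] = [q] − [p]. For instance
  ∂[v_4,v_8] = [v_8] − [v_4].
As a 9×21 matrix over Z this has rank 8, with invariant factors (1,1,1,1,1,1,1,1).

∂_2: C_2 → C_1 acts by ∂[p,q,r] = [q,r] − [p,r] + [p,q]. For instance
  ∂[v_0,v_6,v_8] = [v_6,v_8] − [v_0,v_8] + [v_0,v_6],
  ∂[v_0,v_2,v_5] = [v_2,v_5] − [v_0,v_5] + [v_0,v_2].
The 21×14 boundary matrix has rank 12 and Smith normal form diag(1,1,1,1,1,1,1,1,1,1,1,1).

Boundary ∂_3: C_3 → C_2 sends each 3-simplex σ to the alternating sum Σ_i (−1)^i (σ with its i-th vertex removed). For instance
  ∂[v_0,v_5,v_6,v_8] = [v_5,v_6,v_8] − [v_0,v_6,v_8] + [v_0,v_5,v_8] − [v_0,v_5,v_6].
The 14×1 boundary matrix has rank 1 and Smith normal form diag(1).

Reading off H_k = ker ∂_k / im ∂_{k+1}:

  H_0: rank C_0 − rank ∂_1 = 9 − 8 = 1, and the invariant factors of ∂_1 are all 1, so H_0 ≅ Z.
  H_1: rank ker ∂_1 − rank ∂_2 = (21 − 8) − 12 = 1, and the invariant factors of ∂_2 are all 1, so H_1 ≅ Z.
  H_2: rank ker ∂_2 − rank ∂_3 = (14 − 12) − 1 = 1, and the invariant factors of ∂_3 are all 1, so H_2 ≅ Z.
  H_3: rank ker ∂_3 − rank ∂_4 = (1 − 1) − 0 = 0, and there is no ∂_4, so H_3 ≅ 0.

H_0 = Z,  H_1 = Z,  H_2 = Z,  H_3 = 0.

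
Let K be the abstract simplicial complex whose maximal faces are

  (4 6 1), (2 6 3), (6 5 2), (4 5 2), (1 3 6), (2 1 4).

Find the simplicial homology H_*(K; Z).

We work with the vertex ordering 1 < 2 < 3 < 4 < 5 < 6. The simplices of K, each written with vertices in increasing order, are:

  0-simplices (6): [1], [2], [3], [4], [5], [6]
  1-simplices (12): [1,2], [1,3], [1,4], [1,6], [2,3], [2,4], [2,5], [2,6], [3,6], [4,5], [4,6], [5,6]
  2-simplices (6): [1,2,4], [1,3,6], [1,4,6], [2,3,6], [2,4,5], [2,5,6]

giving chain groups C_0 ≅ Z^6, C_1 ≅ Z^12, C_2 ≅ Z^6.

∂_1: C_1 → C_0 is given by ∂[p,q] = [q] − [p].
The 6×12 boundary matrix has rank 5 and Smith normal form diag(1,1,1,1,1).

Boundary ∂_2: C_2 → C_1 maps a triangle to the signed sum of its edges. For instance
  ∂[1,2,4] = [2,4] − [1,4] + [1,2],
  ∂[2,3,6] = [3,6] − [2,6] + [2,3].
The 12×6 boundary matrix has rank 6 and Smith normal form diag(1,1,1,1,1,1).

Computing H_k = (kernel of ∂_k) / (image of ∂_{k+1}):

  H_0: rank C_0 − rank ∂_1 = 6 − 5 = 1, and the invariant factors of ∂_1 are all 1, so H_0 ≅ Z.
  H_1: rank ker ∂_1 − rank ∂_2 = (12 − 5) − 6 = 1, and the invariant factors of ∂_2 are all 1, so H_1 ≅ Z.
  H_2: rank ker ∂_2 − rank ∂_3 = (6 − 6) − 0 = 0, and there is no ∂_3, so H_2 ≅ 0.

H_0 ≅ Z,  H_1 ≅ Z,  H_2 = 0.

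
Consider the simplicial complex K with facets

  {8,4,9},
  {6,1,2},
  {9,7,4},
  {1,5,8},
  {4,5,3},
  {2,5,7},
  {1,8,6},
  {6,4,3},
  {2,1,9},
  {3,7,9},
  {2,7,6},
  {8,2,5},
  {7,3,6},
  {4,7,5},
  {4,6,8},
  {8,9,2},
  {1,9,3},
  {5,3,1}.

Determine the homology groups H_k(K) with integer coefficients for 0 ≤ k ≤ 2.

H_0 ≅ Z,  H_1 ≅ Z ⊕ Z/2,  H_2 = 0.

Fix the vertex order 1 < 2 < 3 < 4 < 5 < 6 < 7 < 8 < 9 and write every simplex with vertices in increasing order. Then dim K = 2 and the simplices of K are:

  0-simplices (9): [1], [2], [3], [4], [5], [6], [7], [8], [9]
  1-simplices (27): (27 of them)
  2-simplices (18): [1,2,6], [1,2,9], [1,3,5], [1,3,9], [1,5,8], [1,6,8], [2,5,7], [2,5,8], [2,6,7], [2,8,9], [3,4,5], [3,4,6], [3,6,7], [3,7,9], [4,5,7], [4,6,8], [4,7,9], [4,8,9]

giving chain groups C_0 ≅ Z^9, C_1 ≅ Z^27, C_2 ≅ Z^18.

∂_1: C_1 → C_0 maps an edge to its endpoints' difference, ∂[p,q] = q − p. For instance
  ∂[4,9] = [9] − [4].
This gives a 9×27 integer matrix of rank 8; reducing to Smith normal form yields diagonal entries (1,1,1,1,1,1,1,1).

∂_2: C_2 → C_1 maps a triangle to the signed sum of its edges. For instance
  ∂[1,2,6] = [2,6] − [1,6] + [1,2],
  ∂[1,2,9] = [2,9] − [1,9] + [1,2].
The 27×18 boundary matrix has rank 18 and Smith normal form diag(1,1,1,1,1,1,1,1,1,1,1,1,1,1,1,1,1,2).

Reading off H_k = ker ∂_k / im ∂_{k+1}:

  H_0: rank C_0 − rank ∂_1 = 9 − 8 = 1, and the invariant factors of ∂_1 are all 1, so H_0 = Z.
  H_1: rank ker ∂_1 − rank ∂_2 = (27 − 8) − 18 = 1, and ∂_2 has invariant factor 2 > 1, so H_1 = Z ⊕ Z/2.
  H_2: rank ker ∂_2 − rank ∂_3 = (18 − 18) − 0 = 0, and there is no ∂_3, so H_2 = 0.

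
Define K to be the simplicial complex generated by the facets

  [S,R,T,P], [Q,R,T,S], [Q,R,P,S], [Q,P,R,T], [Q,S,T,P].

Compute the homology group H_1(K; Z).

H_1 ≅ 0.

Fix the vertex order P < Q < R < S < T and write every simplex with vertices in increasing order. Then dim K = 3 and the simplices of K are:

  0-simplices (5): P, Q, R, S, T
  1-simplices (10): PQ, PR, PS, PT, QR, QS, QT, RS, RT, ST
  2-simplices (10): PQR, PQS, PQT, PRS, PRT, PST, QRS, QRT, QST, RST
  3-simplices (5): PQRS, PQRT, PQST, PRST, QRST

giving chain groups C_0 ≅ Z^5, C_1 ≅ Z^10, C_2 ≅ Z^10, C_3 ≅ Z^5.

∂_1: C_1 → C_0 is given by ∂[p,q] = [q] − [p]. For instance
  ∂QR = R − Q.
This gives a 5×10 integer matrix of rank 4; reducing to Smith normal form yields diagonal entries (1,1,1,1).

∂_2: C_2 → C_1 maps a triangle to the signed sum of its edges. For instance
  ∂QST = ST − QT + QS,
  ∂QRS = RS − QS + QR.
The resulting 10×10 matrix has rank 6, and its Smith normal form has invariant factors (1,1,1,1,1,1).

∂_3: C_3 → C_2 sends each 3-simplex σ to the alternating sum Σ_i (−1)^i (σ with its i-th vertex removed). For instance
  ∂PQST = QST − PST + PQT − PQS,
  ∂PRST = RST − PST + PRT − PRS.
The resulting 10×5 matrix has rank 4, and its Smith normal form has invariant factors (1,1,1,1).

From H_k ≅ ker(∂_k) / im(∂_{k+1}) we obtain:

  H_1: rank ker ∂_1 − rank ∂_2 = (10 − 4) − 6 = 0, and the invariant factors of ∂_2 are all 1, so H_1 ≅ 0.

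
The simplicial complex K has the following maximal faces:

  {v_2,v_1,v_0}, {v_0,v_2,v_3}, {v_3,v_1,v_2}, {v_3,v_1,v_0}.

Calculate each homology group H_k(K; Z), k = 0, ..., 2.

H_0 = Z,  H_1 = 0,  H_2 = Z.

Order the vertices as v_0 < v_1 < v_2 < v_3. Listing each simplex with vertices in this order, K has dimension 2 with simplices:

  0-simplices (4): [v_0], [v_1], [v_2], [v_3]
  1-simplices (6): [v_0,v_1], [v_0,v_2], [v_0,v_3], [v_1,v_2], [v_1,v_3], [v_2,v_3]
  2-simplices (4): [v_0,v_1,v_2], [v_0,v_1,v_3], [v_0,v_2,v_3], [v_1,v_2,v_3]

so the chain groups are C_0 ≅ Z^4, C_1 ≅ Z^6, C_2 ≅ Z^4.

The boundary map ∂_1: C_1 → C_0 maps an edge to its endpoints' difference, ∂[p,q] = q − p.
This gives a 4×6 integer matrix of rank 3; reducing to Smith normal form yields diagonal entries (1,1,1).

Boundary ∂_2: C_2 → C_1 maps a triangle to the signed sum of its edges. For instance
  ∂[v_0,v_1,v_3] = [v_1,v_3] − [v_0,v_3] + [v_0,v_1],
  ∂[v_0,v_2,v_3] = [v_2,v_3] − [v_0,v_3] + [v_0,v_2].
The 6×4 boundary matrix has rank 3 and Smith normal form diag(1,1,1).

Computing H_k = (kernel of ∂_k) / (image of ∂_{k+1}):

  H_0: rank C_0 − rank ∂_1 = 4 − 3 = 1, and the invariant factors of ∂_1 are all 1, so H_0 = Z.
  H_1: rank ker ∂_1 − rank ∂_2 = (6 − 3) − 3 = 0, and the invariant factors of ∂_2 are all 1, so H_1 = 0.
  H_2: rank ker ∂_2 − rank ∂_3 = (4 − 3) − 0 = 1, and there is no ∂_3, so H_2 = Z.

As a check, the Euler characteristic is 4 − 6 + 4 = 2, which agrees with 1 − 0 + 1 = 2.
(K is a triangulation of the 2-sphere S^2.)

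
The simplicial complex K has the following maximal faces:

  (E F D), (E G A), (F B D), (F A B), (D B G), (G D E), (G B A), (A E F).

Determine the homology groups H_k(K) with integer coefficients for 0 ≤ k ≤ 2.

Take the total order A < B < D < E < F < G on the vertex set. Then K (dimension 2) consists of the simplices:

  0-simplices (6): A, B, D, E, F, G
  1-simplices (12): AB, AE, AF, AG, BD, BF, BG, DE, DF, DG, EF, EG
  2-simplices (8): ABF, ABG, AEF, AEG, BDF, BDG, DEF, DEG

Hence C_0 ≅ Z^6, C_1 ≅ Z^12, C_2 ≅ Z^8.

The boundary map ∂_1: C_1 → C_0 maps an edge to its endpoints' difference, ∂[p,q] = q − p.
The 6×12 boundary matrix has rank 5 and Smith normal form diag(1,1,1,1,1).

The boundary map ∂_2: C_2 → C_1 sends each 2-simplex [p,q,r] to [q,r] − [p,r] + [p,q]. For instance
  ∂AEG = EG − AG + AE,
  ∂ABF = BF − AF + AB.
As a 12×8 matrix over Z this has rank 7, with invariant factors (1,1,1,1,1,1,1).

Computing H_k = (kernel of ∂_k) / (image of ∂_{k+1}):

  H_0: rank C_0 − rank ∂_1 = 6 − 5 = 1, and the invariant factors of ∂_1 are all 1, so H_0 = Z.
  H_1: rank ker ∂_1 − rank ∂_2 = (12 − 5) − 7 = 0, and the invariant factors of ∂_2 are all 1, so H_1 = 0.
  H_2: rank ker ∂_2 − rank ∂_3 = (8 − 7) − 0 = 1, and there is no ∂_3, so H_2 = Z.

As a check, the Euler characteristic is 6 − 12 + 8 = 2, which agrees with 1 − 0 + 1 = 2.
(K is a triangulation of the 2-sphere S^2.)

H_0 ≅ Z,  H_1 = 0,  H_2 ≅ Z.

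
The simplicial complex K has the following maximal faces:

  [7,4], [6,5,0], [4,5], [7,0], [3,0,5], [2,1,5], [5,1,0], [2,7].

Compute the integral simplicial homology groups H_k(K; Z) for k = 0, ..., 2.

H_0 ≅ Z,  H_1 ≅ Z^2,  H_2 = 0.

Take the total order 0 < 1 < 2 < 3 < 4 < 5 < 6 < 7 on the vertex set. Then K (dimension 2) consists of the simplices:

  0-simplices (8): [0], [1], [2], [3], [4], [5], [6], [7]
  1-simplices (13): [0,1], [0,3], [0,5], [0,6], [0,7], [1,2], [1,5], [2,5], [2,7], [3,5], [4,5], [4,7], [5,6]
  2-simplices (4): [0,1,5], [0,3,5], [0,5,6], [1,2,5]

Hence C_0 ≅ Z^8, C_1 ≅ Z^13, C_2 ≅ Z^4.

The boundary map ∂_1: C_1 → C_0 sends each edge [p,q] (with p < q) to q − p. For instance
  ∂[0,6] = [6] − [0].
The resulting 8×13 matrix has rank 7, and its Smith normal form has invariant factors (1,1,1,1,1,1,1).

The boundary map ∂_2: C_2 → C_1 acts by ∂[p,q,r] = [q,r] − [p,r] + [p,q]. For instance
  ∂[0,5,6] = [5,6] − [0,6] + [0,5],
  ∂[0,1,5] = [1,5] − [0,5] + [0,1].
This gives a 13×4 integer matrix of rank 4; reducing to Smith normal form yields diagonal entries (1,1,1,1).

Now H_k = ker ∂_k / im ∂_{k+1}, so:

  H_0: rank C_0 − rank ∂_1 = 8 − 7 = 1, and the invariant factors of ∂_1 are all 1, so H_0 ≅ Z.
  H_1: rank ker ∂_1 − rank ∂_2 = (13 − 7) − 4 = 2, and the invariant factors of ∂_2 are all 1, so H_1 ≅ Z^2.
  H_2: rank ker ∂_2 − rank ∂_3 = (4 − 4) − 0 = 0, and there is no ∂_3, so H_2 ≅ 0.

As a check, the Euler characteristic is 8 − 13 + 4 = -1, which agrees with 1 − 2 + 0 = -1.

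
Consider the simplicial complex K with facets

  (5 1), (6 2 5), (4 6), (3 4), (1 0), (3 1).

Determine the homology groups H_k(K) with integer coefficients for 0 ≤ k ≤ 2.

H_0 = Z,  H_1 = Z,  H_2 = 0.

We work with the vertex ordering 0 < 1 < 2 < 3 < 4 < 5 < 6. The simplices of K, each written with vertices in increasing order, are:

  0-simplices (7): [0], [1], [2], [3], [4], [5], [6]
  1-simplices (8): [0,1], [1,3], [1,5], [2,5], [2,6], [3,4], [4,6], [5,6]
  2-simplices (1): [2,5,6]

Hence C_0 ≅ Z^7, C_1 ≅ Z^8, C_2 ≅ Z^1.

∂_1: C_1 → C_0 maps an edge to its endpoints' difference, ∂[p,q] = q − p.
As a 7×8 matrix over Z this has rank 6, with invariant factors (1,1,1,1,1,1).

Boundary ∂_2: C_2 → C_1 acts by ∂[p,q,r] = [q,r] − [p,r] + [p,q]. For instance
  ∂[2,5,6] = [5,6] − [2,6] + [2,5].
As a 8×1 matrix over Z this has rank 1, with invariant factors (1).

From H_k ≅ ker(∂_k) / im(∂_{k+1}) we obtain:

  H_0: rank C_0 − rank ∂_1 = 7 − 6 = 1, and the invariant factors of ∂_1 are all 1, so H_0 ≅ Z.
  H_1: rank ker ∂_1 − rank ∂_2 = (8 − 6) − 1 = 1, and the invariant factors of ∂_2 are all 1, so H_1 ≅ Z.
  H_2: rank ker ∂_2 − rank ∂_3 = (1 − 1) − 0 = 0, and there is no ∂_3, so H_2 ≅ 0.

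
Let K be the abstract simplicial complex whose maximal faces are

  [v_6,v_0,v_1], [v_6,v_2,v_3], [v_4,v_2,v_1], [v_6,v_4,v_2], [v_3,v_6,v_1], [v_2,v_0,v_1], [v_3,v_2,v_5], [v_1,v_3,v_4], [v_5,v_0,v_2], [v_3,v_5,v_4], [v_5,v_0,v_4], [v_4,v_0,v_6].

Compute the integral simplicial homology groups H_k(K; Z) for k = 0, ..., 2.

H_0 = Z,  H_1 = Z/2Z,  H_2 = 0.

Take the total order v_0 < v_1 < v_2 < v_3 < v_4 < v_5 < v_6 on the vertex set. Then K (dimension 2) consists of the simplices:

  0-simplices (7): [v_0], [v_1], [v_2], [v_3], [v_4], [v_5], [v_6]
  1-simplices (18): (18 of them)
  2-simplices (12): (12 of them)

so the chain groups are C_0 ≅ Z^7, C_1 ≅ Z^18, C_2 ≅ Z^12.

∂_1: C_1 → C_0 sends each edge [p,q] (with p < q) to q − p. For instance
  ∂[v_3,v_4] = [v_4] − [v_3].
The resulting 7×18 matrix has rank 6, and its Smith normal form has invariant factors (1,1,1,1,1,1).

Boundary ∂_2: C_2 → C_1 sends each 2-simplex [p,q,r] to [q,r] − [p,r] + [p,q]. For instance
  ∂[v_1,v_3,v_4] = [v_3,v_4] − [v_1,v_4] + [v_1,v_3],
  ∂[v_2,v_4,v_6] = [v_4,v_6] − [v_2,v_6] + [v_2,v_4].
The resulting 18×12 matrix has rank 12, and its Smith normal form has invariant factors (1,1,1,1,1,1,1,1,1,1,1,2).

From H_k ≅ ker(∂_k) / im(∂_{k+1}) we obtain:

  H_0: rank C_0 − rank ∂_1 = 7 − 6 = 1, and the invariant factors of ∂_1 are all 1, so H_0 ≅ Z.
  H_1: rank ker ∂_1 − rank ∂_2 = (18 − 6) − 12 = 0, and ∂_2 has invariant factor 2 > 1, so H_1 ≅ Z/2Z.
  H_2: rank ker ∂_2 − rank ∂_3 = (12 − 12) − 0 = 0, and there is no ∂_3, so H_2 ≅ 0.

As a check, the Euler characteristic is 7 − 18 + 12 = 1, which agrees with 1 − 0 + 0 = 1.
(K is a triangulation of the real projective plane RP^2.)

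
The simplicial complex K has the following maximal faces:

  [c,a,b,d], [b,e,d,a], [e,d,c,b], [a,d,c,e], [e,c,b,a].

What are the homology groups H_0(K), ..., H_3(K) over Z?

H_0 ≅ Z,  H_1 = 0,  H_2 = 0,  H_3 ≅ Z.

Take the total order a < b < c < d < e on the vertex set. Then K (dimension 3) consists of the simplices:

  0-simplices (5): a, b, c, d, e
  1-simplices (10): ab, ac, ad, ae, bc, bd, be, cd, ce, de
  2-simplices (10): abc, abd, abe, acd, ace, ade, bcd, bce, bde, cde
  3-simplices (5): abcd, abce, abde, acde, bcde

giving chain groups C_0 ≅ Z^5, C_1 ≅ Z^10, C_2 ≅ Z^10, C_3 ≅ Z^5.

∂_1: C_1 → C_0 maps an edge to its endpoints' difference, ∂[p,q] = q − p.
The resulting 5×10 matrix has rank 4, and its Smith normal form has invariant factors (1,1,1,1).

The boundary map ∂_2: C_2 → C_1 sends each 2-simplex [p,q,r] to [q,r] − [p,r] + [p,q]. For instance
  ∂acd = cd − ad + ac,
  ∂ade = de − ae + ad.
As a 10×10 matrix over Z this has rank 6, with invariant factors (1,1,1,1,1,1).

∂_3: C_3 → C_2 sends each 3-simplex σ to the alternating sum Σ_i (−1)^i (σ with its i-th vertex removed). For instance
  ∂abde = bde − ade + abe − abd,
  ∂bcde = cde − bde + bce − bcd.
This gives a 10×5 integer matrix of rank 4; reducing to Smith normal form yields diagonal entries (1,1,1,1).

Reading off H_k = ker ∂_k / im ∂_{k+1}:

  H_0: rank C_0 − rank ∂_1 = 5 − 4 = 1, and the invariant factors of ∂_1 are all 1, so H_0 ≅ Z.
  H_1: rank ker ∂_1 − rank ∂_2 = (10 − 4) − 6 = 0, and the invariant factors of ∂_2 are all 1, so H_1 ≅ 0.
  H_2: rank ker ∂_2 − rank ∂_3 = (10 − 6) − 4 = 0, and the invariant factors of ∂_3 are all 1, so H_2 ≅ 0.
  H_3: rank ker ∂_3 − rank ∂_4 = (5 − 4) − 0 = 1, and there is no ∂_4, so H_3 ≅ Z.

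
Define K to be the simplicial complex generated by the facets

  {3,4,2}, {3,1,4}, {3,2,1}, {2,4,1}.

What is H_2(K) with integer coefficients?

Take the total order 1 < 2 < 3 < 4 on the vertex set. Then K (dimension 2) consists of the simplices:

  0-simplices (4): [1], [2], [3], [4]
  1-simplices (6): [1,2], [1,3], [1,4], [2,3], [2,4], [3,4]
  2-simplices (4): [1,2,3], [1,2,4], [1,3,4], [2,3,4]

giving chain groups C_0 ≅ Z^4, C_1 ≅ Z^6, C_2 ≅ Z^4.

∂_1: C_1 → C_0 sends each edge [p,q] (with p < q) to q − p. For instance
  ∂[3,4] = [4] − [3].
This gives a 4×6 integer matrix of rank 3; reducing to Smith normal form yields diagonal entries (1,1,1).

∂_2: C_2 → C_1 sends each 2-simplex [p,q,r] to [q,r] − [p,r] + [p,q]. For instance
  ∂[1,2,3] = [2,3] − [1,3] + [1,2],
  ∂[2,3,4] = [3,4] − [2,4] + [2,3].
The 6×4 boundary matrix has rank 3 and Smith normal form diag(1,1,1).

Reading off H_k = ker ∂_k / im ∂_{k+1}:

  H_2: rank ker ∂_2 − rank ∂_3 = (4 − 3) − 0 = 1, and there is no ∂_3, so H_2 = Z.

(K is a triangulation of the 2-sphere S^2.)

H_2 = Z.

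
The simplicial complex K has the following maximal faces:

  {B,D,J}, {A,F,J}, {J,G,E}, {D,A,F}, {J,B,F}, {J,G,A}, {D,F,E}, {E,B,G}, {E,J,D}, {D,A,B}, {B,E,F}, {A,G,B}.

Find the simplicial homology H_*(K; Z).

Take the total order A < B < D < E < F < G < J on the vertex set. Then K (dimension 2) consists of the simplices:

  0-simplices (7): A, B, D, E, F, G, J
  1-simplices (18): AB, AD, AF, AG, AJ, BD, BE, BF, BG, BJ, DE, DF, DJ, EF, EG, EJ, FJ, GJ
  2-simplices (12): ABD, ABG, ADF, AFJ, AGJ, BDJ, BEF, BEG, BFJ, DEF, DEJ, EGJ

giving chain groups C_0 ≅ Z^7, C_1 ≅ Z^18, C_2 ≅ Z^12.

∂_1: C_1 → C_0 maps an edge to its endpoints' difference, ∂[p,q] = q − p. For instance
  ∂GJ = J − G.
The 7×18 boundary matrix has rank 6 and Smith normal form diag(1,1,1,1,1,1).

∂_2: C_2 → C_1 maps a triangle to the signed sum of its edges. For instance
  ∂DEJ = EJ − DJ + DE,
  ∂AFJ = FJ − AJ + AF.
The 18×12 boundary matrix has rank 12 and Smith normal form diag(1,1,1,1,1,1,1,1,1,1,1,2).

Computing H_k = (kernel of ∂_k) / (image of ∂_{k+1}):

  H_0: rank C_0 − rank ∂_1 = 7 − 6 = 1, and the invariant factors of ∂_1 are all 1, so H_0 ≅ Z.
  H_1: rank ker ∂_1 − rank ∂_2 = (18 − 6) − 12 = 0, and ∂_2 has invariant factor 2 > 1, so H_1 ≅ Z/2.
  H_2: rank ker ∂_2 − rank ∂_3 = (12 − 12) − 0 = 0, and there is no ∂_3, so H_2 ≅ 0.

(K is a triangulation of the real projective plane RP^2.)

H_0 = Z,  H_1 = Z/2,  H_2 = 0.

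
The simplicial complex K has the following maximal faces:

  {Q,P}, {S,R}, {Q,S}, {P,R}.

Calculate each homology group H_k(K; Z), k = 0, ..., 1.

H_0 ≅ Z,  H_1 ≅ Z.

Take the total order P < Q < R < S on the vertex set. Then K (dimension 1) consists of the simplices:

  0-simplices (4): P, Q, R, S
  1-simplices (4): PQ, PR, QS, RS

Hence C_0 ≅ Z^4, C_1 ≅ Z^4.

The boundary map ∂_1: C_1 → C_0 is given by ∂[p,q] = [q] − [p]. For instance
  ∂RS = S − R.
The resulting 4×4 matrix has rank 3, and its Smith normal form has invariant factors (1,1,1).

From H_k ≅ ker(∂_k) / im(∂_{k+1}) we obtain:

  H_0: rank C_0 − rank ∂_1 = 4 − 3 = 1, and the invariant factors of ∂_1 are all 1, so H_0 ≅ Z.
  H_1: rank ker ∂_1 − rank ∂_2 = (4 − 3) − 0 = 1, and there is no ∂_2, so H_1 ≅ Z.

As a check, the Euler characteristic is 4 − 4 = 0, which agrees with 1 − 1 = 0.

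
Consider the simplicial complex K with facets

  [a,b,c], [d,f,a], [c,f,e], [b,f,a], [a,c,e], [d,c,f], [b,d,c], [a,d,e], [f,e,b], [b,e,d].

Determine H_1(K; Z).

Order the vertices as a < b < c < d < e < f. Listing each simplex with vertices in this order, K has dimension 2 with simplices:

  0-simplices (6): a, b, c, d, e, f
  1-simplices (15): ab, ac, ad, ae, af, bc, bd, be, bf, cd, ce, cf, de, df, ef
  2-simplices (10): abc, abf, ace, ade, adf, bcd, bde, bef, cdf, cef

giving chain groups C_0 ≅ Z^6, C_1 ≅ Z^15, C_2 ≅ Z^10.

Boundary ∂_1: C_1 → C_0 sends each edge [p,q] (with p < q) to q − p.
The 6×15 boundary matrix has rank 5 and Smith normal form diag(1,1,1,1,1).

Boundary ∂_2: C_2 → C_1 sends each 2-simplex [p,q,r] to [q,r] − [p,r] + [p,q]. For instance
  ∂bcd = cd − bd + bc,
  ∂adf = df − af + ad.
As a 15×10 matrix over Z this has rank 10, with invariant factors (1,1,1,1,1,1,1,1,1,2).

Now H_k = ker ∂_k / im ∂_{k+1}, so:

  H_1: rank ker ∂_1 − rank ∂_2 = (15 − 5) − 10 = 0, and ∂_2 has invariant factor 2 > 1, so H_1 ≅ Z_2.

(K is a triangulation of the real projective plane RP^2.)

H_1 ≅ Z_2.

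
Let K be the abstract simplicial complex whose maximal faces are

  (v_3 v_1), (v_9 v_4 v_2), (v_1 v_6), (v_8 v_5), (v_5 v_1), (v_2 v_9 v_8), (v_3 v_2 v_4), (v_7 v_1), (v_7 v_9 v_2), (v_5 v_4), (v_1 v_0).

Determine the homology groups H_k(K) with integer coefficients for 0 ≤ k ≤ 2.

Take the total order v_0 < v_1 < v_2 < v_3 < v_4 < v_5 < v_6 < v_7 < v_8 < v_9 on the vertex set. Then K (dimension 2) consists of the simplices:

  0-simplices (10): [v_0], [v_1], [v_2], [v_3], [v_4], [v_5], [v_6], [v_7], [v_8], [v_9]
  1-simplices (16): (16 of them)
  2-simplices (4): [v_2,v_3,v_4], [v_2,v_4,v_9], [v_2,v_7,v_9], [v_2,v_8,v_9]

so the chain groups are C_0 ≅ Z^10, C_1 ≅ Z^16, C_2 ≅ Z^4.

The boundary map ∂_1: C_1 → C_0 maps an edge to its endpoints' difference, ∂[p,q] = q − p. For instance
  ∂[v_8,v_9] = [v_9] − [v_8].
The resulting 10×16 matrix has rank 9, and its Smith normal form has invariant factors (1,1,1,1,1,1,1,1,1).

The boundary map ∂_2: C_2 → C_1 maps a triangle to the signed sum of its edges. For instance
  ∂[v_2,v_7,v_9] = [v_7,v_9] − [v_2,v_9] + [v_2,v_7],
  ∂[v_2,v_4,v_9] = [v_4,v_9] − [v_2,v_9] + [v_2,v_4].
As a 16×4 matrix over Z this has rank 4, with invariant factors (1,1,1,1).

From H_k ≅ ker(∂_k) / im(∂_{k+1}) we obtain:

  H_0: rank C_0 − rank ∂_1 = 10 − 9 = 1, and the invariant factors of ∂_1 are all 1, so H_0 = Z.
  H_1: rank ker ∂_1 − rank ∂_2 = (16 − 9) − 4 = 3, and the invariant factors of ∂_2 are all 1, so H_1 = Z^3.
  H_2: rank ker ∂_2 − rank ∂_3 = (4 − 4) − 0 = 0, and there is no ∂_3, so H_2 = 0.

As a check, the Euler characteristic is 10 − 16 + 4 = -2, which agrees with 1 − 3 + 0 = -2.

H_0 = Z,  H_1 = Z^3,  H_2 = 0.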